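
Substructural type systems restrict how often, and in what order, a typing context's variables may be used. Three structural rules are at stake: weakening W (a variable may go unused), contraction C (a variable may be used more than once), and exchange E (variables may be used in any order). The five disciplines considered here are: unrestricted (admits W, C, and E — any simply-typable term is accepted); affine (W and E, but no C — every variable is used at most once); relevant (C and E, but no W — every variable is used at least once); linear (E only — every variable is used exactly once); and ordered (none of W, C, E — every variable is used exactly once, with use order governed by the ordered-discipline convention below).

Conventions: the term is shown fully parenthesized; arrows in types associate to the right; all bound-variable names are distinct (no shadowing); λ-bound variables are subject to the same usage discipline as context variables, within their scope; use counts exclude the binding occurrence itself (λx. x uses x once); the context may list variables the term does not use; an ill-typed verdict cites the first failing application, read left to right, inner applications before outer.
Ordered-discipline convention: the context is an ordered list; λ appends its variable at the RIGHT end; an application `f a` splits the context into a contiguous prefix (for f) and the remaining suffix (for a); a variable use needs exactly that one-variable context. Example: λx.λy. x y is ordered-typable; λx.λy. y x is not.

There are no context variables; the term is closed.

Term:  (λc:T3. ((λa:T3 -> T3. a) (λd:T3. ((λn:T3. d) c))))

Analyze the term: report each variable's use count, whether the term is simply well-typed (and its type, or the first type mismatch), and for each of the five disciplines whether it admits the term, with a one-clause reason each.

counts: c [bound] ×1; a [bound] ×1; d [bound] ×1; n [bound] ×0
order of uses: a, d, c
typing: well-typed — term : T3 -> T3 -> T3
ordered: ✗, unused: n — weakening required
linear: ✗, unused: n — weakening required
affine: ✓, no duplicate uses among c, a, d, n
relevant: ✗, unused: n — weakening required
unrestricted: ✓, well-typed at T3 -> T3 -> T3; no restrictions here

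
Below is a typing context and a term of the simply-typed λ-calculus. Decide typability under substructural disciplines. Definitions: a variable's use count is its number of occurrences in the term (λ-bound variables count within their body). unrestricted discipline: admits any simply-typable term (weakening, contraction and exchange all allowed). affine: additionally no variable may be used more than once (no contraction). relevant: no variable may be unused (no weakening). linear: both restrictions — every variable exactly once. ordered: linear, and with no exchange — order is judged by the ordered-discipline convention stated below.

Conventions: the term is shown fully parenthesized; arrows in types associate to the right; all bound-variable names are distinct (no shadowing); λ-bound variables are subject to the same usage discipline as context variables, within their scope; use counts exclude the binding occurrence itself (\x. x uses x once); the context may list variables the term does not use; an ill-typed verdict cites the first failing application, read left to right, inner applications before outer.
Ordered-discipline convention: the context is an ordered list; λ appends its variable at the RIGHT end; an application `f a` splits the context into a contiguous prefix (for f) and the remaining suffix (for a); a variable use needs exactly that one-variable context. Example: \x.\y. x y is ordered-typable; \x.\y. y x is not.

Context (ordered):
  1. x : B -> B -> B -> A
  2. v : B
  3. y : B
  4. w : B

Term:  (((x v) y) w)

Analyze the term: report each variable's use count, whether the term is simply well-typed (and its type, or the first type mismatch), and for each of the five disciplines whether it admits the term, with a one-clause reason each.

usage: x ×1; v ×1; y ×1; w ×1
use order (left to right): x, v, y, w
typing: ✓ — A
ordered: ✓, single-use (x, v, y, w), ordered derivation ok
linear: ✓, x, v, y, w: one use apiece
affine: ✓, none of x, v, y, w used more than once
relevant: ✓, none of x, v, y, w goes unused
unrestricted: ✓, simply typable at A; W, C, E all held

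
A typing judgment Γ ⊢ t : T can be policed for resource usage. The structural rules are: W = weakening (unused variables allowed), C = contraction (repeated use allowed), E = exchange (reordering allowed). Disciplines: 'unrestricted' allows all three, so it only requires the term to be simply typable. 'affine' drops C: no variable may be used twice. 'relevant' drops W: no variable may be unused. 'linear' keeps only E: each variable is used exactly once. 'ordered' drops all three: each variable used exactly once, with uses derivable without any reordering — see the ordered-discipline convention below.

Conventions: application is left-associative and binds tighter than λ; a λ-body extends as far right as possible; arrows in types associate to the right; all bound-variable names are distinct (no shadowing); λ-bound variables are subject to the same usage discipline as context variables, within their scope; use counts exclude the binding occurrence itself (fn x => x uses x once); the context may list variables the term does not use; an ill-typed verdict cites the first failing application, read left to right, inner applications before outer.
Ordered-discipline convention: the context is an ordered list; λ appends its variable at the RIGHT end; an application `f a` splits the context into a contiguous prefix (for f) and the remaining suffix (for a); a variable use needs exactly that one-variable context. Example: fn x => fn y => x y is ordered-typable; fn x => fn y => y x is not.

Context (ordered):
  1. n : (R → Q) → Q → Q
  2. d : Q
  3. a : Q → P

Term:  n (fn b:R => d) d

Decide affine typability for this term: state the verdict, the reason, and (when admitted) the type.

no — needs contraction — d ×2
variable uses: n: 1, d: 2, a: 0, b (bound): 0
left-to-right use order: n, d, d
typing: ✓ — Q
summary: ordered ✗ | linear ✗ | affine ✗ | relevant ✗ | unrestricted ✓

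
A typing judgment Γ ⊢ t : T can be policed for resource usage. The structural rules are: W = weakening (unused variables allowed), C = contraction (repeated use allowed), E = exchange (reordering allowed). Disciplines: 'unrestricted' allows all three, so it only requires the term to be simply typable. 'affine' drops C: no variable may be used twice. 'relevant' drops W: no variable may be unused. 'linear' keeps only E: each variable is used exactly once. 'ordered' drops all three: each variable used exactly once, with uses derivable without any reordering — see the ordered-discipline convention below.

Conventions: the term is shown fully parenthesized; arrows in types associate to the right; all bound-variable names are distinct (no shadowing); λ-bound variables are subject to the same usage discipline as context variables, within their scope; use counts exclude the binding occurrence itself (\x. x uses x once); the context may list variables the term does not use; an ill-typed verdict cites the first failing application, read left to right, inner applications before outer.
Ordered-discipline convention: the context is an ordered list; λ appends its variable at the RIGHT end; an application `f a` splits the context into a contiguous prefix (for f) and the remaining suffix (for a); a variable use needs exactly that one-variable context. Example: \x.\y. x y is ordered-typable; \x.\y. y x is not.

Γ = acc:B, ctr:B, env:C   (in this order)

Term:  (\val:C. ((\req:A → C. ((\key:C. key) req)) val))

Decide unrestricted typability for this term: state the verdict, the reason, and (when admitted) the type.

no — a type mismatch blocks all five
variable uses: acc: 0; ctr: 0; env: 0; val [bound]: 1; req [bound]: 1; key [bound]: 1
left-to-right use order: key, req, val
typing: ill-typed: an argument A → C mismatches the expected C
all disciplines: ordered ✗, linear ✗, affine ✗, relevant ✗, unrestricted ✗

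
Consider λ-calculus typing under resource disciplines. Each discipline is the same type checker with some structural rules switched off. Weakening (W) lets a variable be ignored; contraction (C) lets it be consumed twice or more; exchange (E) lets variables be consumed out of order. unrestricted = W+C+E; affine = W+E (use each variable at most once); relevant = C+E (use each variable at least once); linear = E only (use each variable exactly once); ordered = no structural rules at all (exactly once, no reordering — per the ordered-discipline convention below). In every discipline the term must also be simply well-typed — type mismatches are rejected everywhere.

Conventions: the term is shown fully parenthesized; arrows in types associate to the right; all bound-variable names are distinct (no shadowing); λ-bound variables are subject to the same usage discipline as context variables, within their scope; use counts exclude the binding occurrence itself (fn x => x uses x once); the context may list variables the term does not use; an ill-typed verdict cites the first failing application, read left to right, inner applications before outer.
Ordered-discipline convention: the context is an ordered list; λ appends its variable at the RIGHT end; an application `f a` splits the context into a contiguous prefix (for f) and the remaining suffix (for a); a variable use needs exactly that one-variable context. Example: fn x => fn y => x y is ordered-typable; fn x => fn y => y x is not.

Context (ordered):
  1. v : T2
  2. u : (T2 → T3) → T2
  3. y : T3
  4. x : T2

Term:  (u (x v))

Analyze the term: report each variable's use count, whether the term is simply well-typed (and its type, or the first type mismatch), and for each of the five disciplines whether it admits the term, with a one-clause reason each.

variable uses: v: 1; u: 1; y: 0; x: 1
uses in reading order: u, x, v
typing: ill-typed: applying a non-function (T2)
ordered ✗ (not simply typable)
linear ✗ (fails simple typing)
affine ✗ (a type mismatch blocks all five)
relevant ✗ (the type mismatch rejects it)
unrestricted ✗ (not simply typable)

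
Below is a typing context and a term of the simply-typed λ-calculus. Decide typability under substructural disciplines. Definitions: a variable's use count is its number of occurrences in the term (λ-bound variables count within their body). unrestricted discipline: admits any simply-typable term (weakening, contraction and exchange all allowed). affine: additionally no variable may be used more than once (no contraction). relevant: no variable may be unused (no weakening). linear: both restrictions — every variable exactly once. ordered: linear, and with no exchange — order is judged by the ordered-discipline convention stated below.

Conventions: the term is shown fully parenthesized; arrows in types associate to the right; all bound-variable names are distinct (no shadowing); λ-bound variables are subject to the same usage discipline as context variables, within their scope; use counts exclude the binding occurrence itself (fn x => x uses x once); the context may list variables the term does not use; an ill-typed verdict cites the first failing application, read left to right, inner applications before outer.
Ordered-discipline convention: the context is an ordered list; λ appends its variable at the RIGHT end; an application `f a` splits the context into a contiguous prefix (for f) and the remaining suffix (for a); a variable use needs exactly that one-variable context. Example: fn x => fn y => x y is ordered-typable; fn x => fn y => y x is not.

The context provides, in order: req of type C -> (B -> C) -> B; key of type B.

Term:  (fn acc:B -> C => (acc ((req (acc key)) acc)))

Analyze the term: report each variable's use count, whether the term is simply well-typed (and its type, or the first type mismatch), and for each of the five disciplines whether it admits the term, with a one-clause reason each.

counts: req: 1; key: 1; acc [bound]: 3
use order (left to right): acc, req, acc, key, acc
typing: well-typed at (B -> C) -> C
ordered ✗ (repeated use of acc ×3)
linear ✗ (repeated use of acc ×3)
affine ✗ (repeated use of acc ×3)
relevant ✓ (req, key, acc: all used, weakening unneeded)
unrestricted ✓ (type-checks ((B -> C) -> C) and nothing is barred)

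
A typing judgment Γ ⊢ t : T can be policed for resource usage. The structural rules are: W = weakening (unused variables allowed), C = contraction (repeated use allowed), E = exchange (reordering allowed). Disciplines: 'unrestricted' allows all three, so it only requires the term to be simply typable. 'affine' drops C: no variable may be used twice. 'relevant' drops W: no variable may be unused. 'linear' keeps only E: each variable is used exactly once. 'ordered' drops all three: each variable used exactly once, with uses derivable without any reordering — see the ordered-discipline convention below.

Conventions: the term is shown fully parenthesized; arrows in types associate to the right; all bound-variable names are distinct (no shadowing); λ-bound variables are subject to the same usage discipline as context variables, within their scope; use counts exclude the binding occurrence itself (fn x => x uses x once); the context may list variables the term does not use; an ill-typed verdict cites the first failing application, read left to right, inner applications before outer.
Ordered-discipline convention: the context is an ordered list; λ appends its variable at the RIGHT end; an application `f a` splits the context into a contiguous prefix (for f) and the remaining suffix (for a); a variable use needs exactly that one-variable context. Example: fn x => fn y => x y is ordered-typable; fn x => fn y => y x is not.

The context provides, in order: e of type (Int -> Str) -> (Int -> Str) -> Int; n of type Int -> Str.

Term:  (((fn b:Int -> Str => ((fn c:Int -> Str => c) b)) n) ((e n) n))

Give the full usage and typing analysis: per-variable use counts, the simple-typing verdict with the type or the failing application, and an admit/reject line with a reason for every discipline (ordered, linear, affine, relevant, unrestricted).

counts: e ×1; n ×3; b (λ-bound) ×1; c (λ-bound) ×1
uses in reading order: c, b, n, e, n, n
typing: well-typed — term : Str
ordered: ✗ — n ×3 used more than once (contraction)
linear: ✗ — n ×3 used more than once (contraction)
affine: ✗ — n ×3 used more than once (contraction)
relevant: ✓ — none of e, n, b, c goes unused
unrestricted: ✓ — simply typable at Str; W, C, E all held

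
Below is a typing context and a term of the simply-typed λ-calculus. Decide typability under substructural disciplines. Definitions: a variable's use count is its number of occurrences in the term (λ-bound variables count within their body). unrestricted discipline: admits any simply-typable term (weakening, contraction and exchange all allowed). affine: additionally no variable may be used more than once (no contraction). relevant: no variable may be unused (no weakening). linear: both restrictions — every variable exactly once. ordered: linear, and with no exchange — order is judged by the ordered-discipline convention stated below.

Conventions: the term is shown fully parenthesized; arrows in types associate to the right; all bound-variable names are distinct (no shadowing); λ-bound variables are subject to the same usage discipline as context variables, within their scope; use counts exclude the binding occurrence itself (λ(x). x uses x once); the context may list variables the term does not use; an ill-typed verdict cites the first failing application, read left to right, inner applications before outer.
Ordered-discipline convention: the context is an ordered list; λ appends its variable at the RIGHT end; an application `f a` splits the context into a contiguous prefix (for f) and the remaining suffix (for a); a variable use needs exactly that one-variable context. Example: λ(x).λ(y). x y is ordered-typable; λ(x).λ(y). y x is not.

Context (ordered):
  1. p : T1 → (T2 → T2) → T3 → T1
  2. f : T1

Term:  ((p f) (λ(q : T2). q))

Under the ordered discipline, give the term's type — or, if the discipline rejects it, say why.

term : T3 → T1
use counts: p: 1×, f: 1×, q (λ-bound): 1×
uses in reading order: p, f, q
typing: well-typed at T3 → T1
summary: ordered ✓, linear ✓, affine ✓, relevant ✓, unrestricted ✓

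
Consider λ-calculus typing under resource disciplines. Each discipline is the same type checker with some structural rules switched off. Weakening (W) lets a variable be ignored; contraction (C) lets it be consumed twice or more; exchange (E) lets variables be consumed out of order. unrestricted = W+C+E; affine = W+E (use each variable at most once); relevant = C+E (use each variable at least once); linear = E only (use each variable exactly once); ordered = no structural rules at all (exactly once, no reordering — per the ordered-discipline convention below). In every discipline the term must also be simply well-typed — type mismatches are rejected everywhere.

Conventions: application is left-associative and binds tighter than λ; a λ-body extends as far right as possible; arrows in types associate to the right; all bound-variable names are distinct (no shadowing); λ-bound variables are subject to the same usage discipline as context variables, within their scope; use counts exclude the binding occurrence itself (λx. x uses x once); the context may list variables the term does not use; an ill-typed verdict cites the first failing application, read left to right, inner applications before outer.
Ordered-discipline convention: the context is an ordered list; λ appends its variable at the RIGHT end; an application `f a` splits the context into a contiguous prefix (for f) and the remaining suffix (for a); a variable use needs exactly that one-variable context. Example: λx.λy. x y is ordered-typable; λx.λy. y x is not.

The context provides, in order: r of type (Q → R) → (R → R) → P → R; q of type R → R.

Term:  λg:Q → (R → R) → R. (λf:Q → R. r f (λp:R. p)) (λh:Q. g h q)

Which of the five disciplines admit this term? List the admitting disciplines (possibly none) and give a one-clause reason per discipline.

admitted by: linear, affine, relevant, unrestricted
variable uses: r: 1, q: 1, g (bound): 1, f (bound): 1, p (bound): 1, h (bound): 1
order of uses: r, f, p, g, h, q
typing: well-typed — term : (Q → (R → R) → R) → P → R
ordered ✗ (no contiguous prefix/suffix split fits r, f, p, g, h, q)
linear ✓ (single use per variable (r, q, g, f, p, h))
affine ✓ (none of r, q, g, f, p, h used more than once)
relevant ✓ (at least one use each (r, q, g, f, p, h))
unrestricted ✓ (typability at (Q → (R → R) → R) → P → R is all that's needed)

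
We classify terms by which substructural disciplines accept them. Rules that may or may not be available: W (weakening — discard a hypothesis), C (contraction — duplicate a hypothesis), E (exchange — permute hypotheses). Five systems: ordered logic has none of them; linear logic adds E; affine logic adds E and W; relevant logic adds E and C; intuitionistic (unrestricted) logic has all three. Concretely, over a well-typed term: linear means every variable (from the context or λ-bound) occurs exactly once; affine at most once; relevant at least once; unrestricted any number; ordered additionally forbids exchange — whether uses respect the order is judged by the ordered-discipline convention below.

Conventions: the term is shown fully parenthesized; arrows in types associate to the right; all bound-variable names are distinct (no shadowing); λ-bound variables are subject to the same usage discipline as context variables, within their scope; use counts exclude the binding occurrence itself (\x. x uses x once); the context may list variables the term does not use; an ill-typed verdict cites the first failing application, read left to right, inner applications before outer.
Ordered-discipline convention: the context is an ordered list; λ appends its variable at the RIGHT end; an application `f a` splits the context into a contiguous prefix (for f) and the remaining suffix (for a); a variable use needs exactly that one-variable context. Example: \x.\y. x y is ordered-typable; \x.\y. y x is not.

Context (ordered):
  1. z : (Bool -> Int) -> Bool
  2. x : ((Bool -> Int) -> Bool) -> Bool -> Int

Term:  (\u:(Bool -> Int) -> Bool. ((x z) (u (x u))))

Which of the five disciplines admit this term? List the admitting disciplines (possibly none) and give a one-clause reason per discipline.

accepted by: relevant, unrestricted
usage: z: 1, x: 2, u [bound]: 2
left-to-right use order: x, z, u, x, u
typing: ✓ — ((Bool -> Int) -> Bool) -> Int
ordered ✗ (needs contraction — x ×2, u ×2)
linear ✗ (needs contraction — x ×2, u ×2)
affine ✗ (needs contraction — x ×2, u ×2)
relevant ✓ (at least one use each (z, x, u))
unrestricted ✓ (well-typed at ((Bool -> Int) -> Bool) -> Int; no restrictions here)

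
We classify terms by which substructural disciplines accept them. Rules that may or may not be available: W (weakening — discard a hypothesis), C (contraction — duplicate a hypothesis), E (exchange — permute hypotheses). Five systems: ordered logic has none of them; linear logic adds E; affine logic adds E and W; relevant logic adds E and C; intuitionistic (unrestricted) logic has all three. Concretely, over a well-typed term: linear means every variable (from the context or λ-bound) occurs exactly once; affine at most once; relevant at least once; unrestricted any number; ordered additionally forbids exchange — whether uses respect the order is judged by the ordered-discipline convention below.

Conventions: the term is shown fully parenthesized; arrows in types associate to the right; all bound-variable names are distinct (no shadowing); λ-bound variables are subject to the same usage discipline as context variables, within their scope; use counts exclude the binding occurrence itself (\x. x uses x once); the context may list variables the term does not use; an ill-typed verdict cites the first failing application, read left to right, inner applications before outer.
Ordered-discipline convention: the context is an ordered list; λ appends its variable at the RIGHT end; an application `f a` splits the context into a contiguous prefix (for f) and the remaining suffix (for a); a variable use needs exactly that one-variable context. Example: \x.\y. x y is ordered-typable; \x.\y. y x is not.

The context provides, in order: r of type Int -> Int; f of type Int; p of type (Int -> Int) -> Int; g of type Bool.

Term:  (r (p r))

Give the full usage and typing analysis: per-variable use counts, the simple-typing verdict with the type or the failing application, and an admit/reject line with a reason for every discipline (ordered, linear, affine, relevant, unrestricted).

variable uses: r ×2; f ×0; p ×1; g ×0
left-to-right use order: r, p, r
typing: ✓ — Int
ordered: ✗ — r ×2 used more than once (contraction); needs weakening: f, g unused
linear: ✗ — r ×2 used more than once (contraction); needs weakening: f, g unused
affine: ✗ — r ×2 used more than once (contraction)
relevant: ✗ — needs weakening: f, g unused
unrestricted: ✓ — type-checks (Int) and nothing is barred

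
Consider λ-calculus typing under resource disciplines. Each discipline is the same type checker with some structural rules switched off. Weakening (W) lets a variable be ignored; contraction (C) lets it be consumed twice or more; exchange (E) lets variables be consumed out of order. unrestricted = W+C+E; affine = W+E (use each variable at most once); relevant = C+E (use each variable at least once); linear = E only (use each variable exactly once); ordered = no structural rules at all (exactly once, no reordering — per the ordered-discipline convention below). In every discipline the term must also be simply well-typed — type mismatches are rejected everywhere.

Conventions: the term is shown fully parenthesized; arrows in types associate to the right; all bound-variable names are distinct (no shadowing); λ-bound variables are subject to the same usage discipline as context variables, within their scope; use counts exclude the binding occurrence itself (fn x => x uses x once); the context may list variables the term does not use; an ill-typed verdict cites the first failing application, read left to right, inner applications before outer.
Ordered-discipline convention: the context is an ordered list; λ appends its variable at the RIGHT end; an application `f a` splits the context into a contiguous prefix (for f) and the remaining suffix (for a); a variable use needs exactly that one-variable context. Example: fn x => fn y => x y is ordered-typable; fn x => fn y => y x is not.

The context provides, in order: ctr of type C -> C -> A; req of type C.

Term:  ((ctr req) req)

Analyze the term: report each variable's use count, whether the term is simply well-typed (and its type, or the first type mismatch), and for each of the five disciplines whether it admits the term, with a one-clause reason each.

use counts: ctr: 1×; req: 2×
order of uses: ctr, req, req
typing: the term checks, with type A
ordered ✗ (req ×2 used more than once (contraction))
linear ✗ (req ×2 used more than once (contraction))
affine ✗ (req ×2 used more than once (contraction))
relevant ✓ (ctr, req: all used, weakening unneeded)
unrestricted ✓ (well-typed at A; no restrictions here)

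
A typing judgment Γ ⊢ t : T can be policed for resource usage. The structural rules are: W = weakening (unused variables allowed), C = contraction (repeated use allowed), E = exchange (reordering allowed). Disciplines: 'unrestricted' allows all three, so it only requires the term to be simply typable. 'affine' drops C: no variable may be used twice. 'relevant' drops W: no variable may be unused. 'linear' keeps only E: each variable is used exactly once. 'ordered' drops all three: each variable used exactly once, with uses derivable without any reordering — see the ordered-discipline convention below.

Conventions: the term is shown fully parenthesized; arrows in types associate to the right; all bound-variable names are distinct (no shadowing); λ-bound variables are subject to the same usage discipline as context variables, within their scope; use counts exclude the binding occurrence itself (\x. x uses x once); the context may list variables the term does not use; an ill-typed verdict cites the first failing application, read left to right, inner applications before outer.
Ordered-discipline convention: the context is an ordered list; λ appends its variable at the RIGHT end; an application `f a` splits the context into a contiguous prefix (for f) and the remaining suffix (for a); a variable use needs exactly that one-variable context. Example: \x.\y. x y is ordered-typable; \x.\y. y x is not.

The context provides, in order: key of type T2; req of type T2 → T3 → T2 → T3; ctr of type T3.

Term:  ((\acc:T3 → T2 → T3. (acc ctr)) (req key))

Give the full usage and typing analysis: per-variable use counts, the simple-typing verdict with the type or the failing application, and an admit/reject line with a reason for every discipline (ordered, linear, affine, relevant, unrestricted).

usage: key=1, req=1, ctr=1, acc (bound)=1
order of uses: acc, ctr, req, key
typing: well-typed — term : T2 → T3
ordered: ✗ — no contiguous prefix/suffix split fits acc, ctr, req, key
linear: ✓ — single use per variable (key, req, ctr, acc)
affine: ✓ — at most one use each (key, req, ctr, acc)
relevant: ✓ — none of key, req, ctr, acc goes unused
unrestricted: ✓ — simply typable at T2 → T3; W, C, E all held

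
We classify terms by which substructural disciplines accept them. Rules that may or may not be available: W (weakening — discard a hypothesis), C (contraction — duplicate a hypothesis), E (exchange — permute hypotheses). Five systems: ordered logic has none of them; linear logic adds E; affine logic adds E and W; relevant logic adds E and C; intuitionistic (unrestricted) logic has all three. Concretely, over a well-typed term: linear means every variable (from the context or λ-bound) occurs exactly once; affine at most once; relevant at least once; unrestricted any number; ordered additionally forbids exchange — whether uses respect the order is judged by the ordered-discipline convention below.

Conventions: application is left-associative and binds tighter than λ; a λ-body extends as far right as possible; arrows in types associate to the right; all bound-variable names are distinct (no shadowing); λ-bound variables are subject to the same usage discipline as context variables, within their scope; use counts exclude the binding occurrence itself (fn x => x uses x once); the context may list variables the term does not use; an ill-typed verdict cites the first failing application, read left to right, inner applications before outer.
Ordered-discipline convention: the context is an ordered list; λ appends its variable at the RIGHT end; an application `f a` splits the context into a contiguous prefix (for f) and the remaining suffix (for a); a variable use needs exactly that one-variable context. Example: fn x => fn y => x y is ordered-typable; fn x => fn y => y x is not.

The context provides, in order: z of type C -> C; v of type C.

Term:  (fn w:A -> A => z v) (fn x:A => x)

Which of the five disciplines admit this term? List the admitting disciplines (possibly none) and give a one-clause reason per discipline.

admitting disciplines: affine, unrestricted
usage: z ×1, v ×1, w (bound) ×0, x (bound) ×1
left-to-right use order: z, v, x
typing: the term checks, with type C
ordered: ✗, unused: w — weakening required
linear: ✗, unused: w — weakening required
affine: ✓, no duplicate uses among z, v, w, x
relevant: ✗, unused: w — weakening required
unrestricted: ✓, type-checks (C) and nothing is barred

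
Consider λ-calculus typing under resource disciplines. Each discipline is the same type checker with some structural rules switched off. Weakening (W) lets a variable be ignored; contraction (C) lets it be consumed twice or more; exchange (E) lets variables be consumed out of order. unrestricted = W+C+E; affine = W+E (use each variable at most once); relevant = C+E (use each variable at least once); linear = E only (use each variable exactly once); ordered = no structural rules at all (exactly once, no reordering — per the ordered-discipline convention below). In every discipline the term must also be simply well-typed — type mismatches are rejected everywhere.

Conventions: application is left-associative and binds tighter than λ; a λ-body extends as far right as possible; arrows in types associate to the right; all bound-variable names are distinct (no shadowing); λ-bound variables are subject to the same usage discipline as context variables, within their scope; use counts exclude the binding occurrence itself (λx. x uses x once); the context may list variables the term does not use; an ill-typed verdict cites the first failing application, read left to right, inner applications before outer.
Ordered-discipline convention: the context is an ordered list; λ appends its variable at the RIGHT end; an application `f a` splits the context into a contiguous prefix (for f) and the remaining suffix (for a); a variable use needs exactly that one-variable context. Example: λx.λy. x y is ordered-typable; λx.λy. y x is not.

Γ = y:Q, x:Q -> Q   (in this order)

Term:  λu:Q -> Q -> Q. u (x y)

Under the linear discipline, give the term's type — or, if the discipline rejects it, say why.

term : (Q -> Q -> Q) -> Q -> Q
use counts: y ×1, x ×1, u (λ-bound) ×1
uses in reading order: u, x, y
typing: well-typed — term : (Q -> Q -> Q) -> Q -> Q
summary: ordered ✗; linear ✓; affine ✓; relevant ✓; unrestricted ✓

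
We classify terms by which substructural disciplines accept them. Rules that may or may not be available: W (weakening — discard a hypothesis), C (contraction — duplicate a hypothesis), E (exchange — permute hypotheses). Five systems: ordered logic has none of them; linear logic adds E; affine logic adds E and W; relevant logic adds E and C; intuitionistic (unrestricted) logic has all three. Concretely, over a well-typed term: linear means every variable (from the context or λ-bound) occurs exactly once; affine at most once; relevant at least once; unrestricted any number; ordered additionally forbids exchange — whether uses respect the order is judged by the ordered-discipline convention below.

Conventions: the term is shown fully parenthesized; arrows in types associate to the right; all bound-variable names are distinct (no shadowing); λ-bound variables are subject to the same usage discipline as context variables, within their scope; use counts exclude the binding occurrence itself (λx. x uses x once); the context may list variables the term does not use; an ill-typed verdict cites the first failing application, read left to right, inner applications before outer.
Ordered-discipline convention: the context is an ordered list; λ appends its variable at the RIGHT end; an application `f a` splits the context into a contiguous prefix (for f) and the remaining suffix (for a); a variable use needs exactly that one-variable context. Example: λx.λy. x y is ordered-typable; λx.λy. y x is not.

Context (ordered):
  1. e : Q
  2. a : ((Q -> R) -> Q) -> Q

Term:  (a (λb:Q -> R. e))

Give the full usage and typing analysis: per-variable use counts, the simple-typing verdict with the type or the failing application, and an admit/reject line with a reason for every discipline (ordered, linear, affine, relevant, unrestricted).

counts: e: 1×, a: 1×, b (λ-bound): 0×
left-to-right use order: a, e
typing: ✓ — Q
ordered: ✗ — b never used (weakening)
linear: ✗ — b never used (weakening)
affine: ✓ — at most one use each (e, a, b)
relevant: ✗ — b never used (weakening)
unrestricted: ✓ — simply typable at Q; W, C, E all held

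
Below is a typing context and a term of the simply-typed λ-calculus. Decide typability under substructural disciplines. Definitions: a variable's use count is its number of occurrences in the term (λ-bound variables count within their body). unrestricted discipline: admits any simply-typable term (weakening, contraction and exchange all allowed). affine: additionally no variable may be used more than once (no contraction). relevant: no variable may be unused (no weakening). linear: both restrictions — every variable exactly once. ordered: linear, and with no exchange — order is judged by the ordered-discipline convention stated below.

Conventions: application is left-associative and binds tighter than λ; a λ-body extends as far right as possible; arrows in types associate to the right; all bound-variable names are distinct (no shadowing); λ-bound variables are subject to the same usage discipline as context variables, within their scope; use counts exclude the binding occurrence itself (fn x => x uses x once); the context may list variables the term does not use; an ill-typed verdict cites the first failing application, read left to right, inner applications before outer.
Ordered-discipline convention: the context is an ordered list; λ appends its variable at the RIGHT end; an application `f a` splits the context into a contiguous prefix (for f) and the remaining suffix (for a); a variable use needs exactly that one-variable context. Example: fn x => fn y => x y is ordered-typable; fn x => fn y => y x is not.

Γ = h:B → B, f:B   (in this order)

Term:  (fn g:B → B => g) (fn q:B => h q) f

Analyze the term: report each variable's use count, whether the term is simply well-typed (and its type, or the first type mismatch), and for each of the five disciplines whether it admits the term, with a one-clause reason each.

variable uses: h: 1×, f: 1×, g [bound]: 1×, q [bound]: 1×
use order (left to right): g, h, q, f
typing: ✓ — B
ordered ✓ (h, f, g, q: once each, no exchange needed)
linear ✓ (each of h, f, g, q used exactly once)
affine ✓ (no duplicate uses among h, f, g, q)
relevant ✓ (at least one use each (h, f, g, q))
unrestricted ✓ (simply typable at B; W, C, E all held)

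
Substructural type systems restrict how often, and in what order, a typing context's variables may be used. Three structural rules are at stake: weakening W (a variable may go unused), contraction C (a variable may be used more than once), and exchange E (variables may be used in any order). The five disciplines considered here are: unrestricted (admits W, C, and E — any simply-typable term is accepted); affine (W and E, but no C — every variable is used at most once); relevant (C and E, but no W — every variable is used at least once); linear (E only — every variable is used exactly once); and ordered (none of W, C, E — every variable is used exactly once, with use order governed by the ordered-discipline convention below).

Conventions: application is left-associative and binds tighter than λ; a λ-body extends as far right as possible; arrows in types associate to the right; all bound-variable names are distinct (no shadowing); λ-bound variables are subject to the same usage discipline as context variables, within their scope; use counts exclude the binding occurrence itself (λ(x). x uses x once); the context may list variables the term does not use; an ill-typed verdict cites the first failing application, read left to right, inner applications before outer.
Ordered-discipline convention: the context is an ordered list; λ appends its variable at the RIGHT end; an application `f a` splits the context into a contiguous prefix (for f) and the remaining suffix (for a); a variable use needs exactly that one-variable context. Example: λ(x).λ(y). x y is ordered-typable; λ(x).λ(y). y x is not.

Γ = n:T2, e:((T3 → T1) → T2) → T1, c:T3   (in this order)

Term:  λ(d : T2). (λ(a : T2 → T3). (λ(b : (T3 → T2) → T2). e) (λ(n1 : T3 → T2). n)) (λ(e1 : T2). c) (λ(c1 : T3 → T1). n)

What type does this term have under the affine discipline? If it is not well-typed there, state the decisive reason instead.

not well-typed under affine — n ×2 used more than once (contraction)
counts: n ×2, e ×1, c ×1, d [bound] ×0, a [bound] ×0, b [bound] ×0, n1 [bound] ×0, e1 [bound] ×0, c1 [bound] ×0
left-to-right use order: e, n, c, n
typing: well-typed — term : T2 → T1
all disciplines: ordered ✗ · linear ✗ · affine ✗ · relevant ✗ · unrestricted ✓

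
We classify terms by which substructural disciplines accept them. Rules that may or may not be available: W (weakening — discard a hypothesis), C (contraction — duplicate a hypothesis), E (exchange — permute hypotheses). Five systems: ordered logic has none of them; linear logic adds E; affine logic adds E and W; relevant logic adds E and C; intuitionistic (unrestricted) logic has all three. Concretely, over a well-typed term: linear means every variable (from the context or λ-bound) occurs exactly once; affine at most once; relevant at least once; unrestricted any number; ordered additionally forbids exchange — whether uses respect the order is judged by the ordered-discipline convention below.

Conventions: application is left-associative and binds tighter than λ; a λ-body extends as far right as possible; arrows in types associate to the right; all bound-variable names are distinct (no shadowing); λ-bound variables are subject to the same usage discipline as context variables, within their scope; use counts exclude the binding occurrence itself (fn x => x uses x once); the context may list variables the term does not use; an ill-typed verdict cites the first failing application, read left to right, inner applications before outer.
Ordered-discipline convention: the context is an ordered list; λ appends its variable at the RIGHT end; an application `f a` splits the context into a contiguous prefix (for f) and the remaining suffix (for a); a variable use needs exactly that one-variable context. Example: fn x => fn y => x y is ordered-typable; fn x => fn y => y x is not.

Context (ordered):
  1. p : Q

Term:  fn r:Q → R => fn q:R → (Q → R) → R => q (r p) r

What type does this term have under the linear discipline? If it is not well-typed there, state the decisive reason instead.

not well-typed under linear — repeated use of r ×2
counts: p=1; r [bound]=2; q [bound]=1
order of uses: q, r, p, r
typing: the term checks, with type (Q → R) → (R → (Q → R) → R) → R
all disciplines: ordered ✗ | linear ✗ | affine ✗ | relevant ✓ | unrestricted ✓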